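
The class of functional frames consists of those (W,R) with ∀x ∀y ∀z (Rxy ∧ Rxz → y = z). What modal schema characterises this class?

The condition is partial functionality. The CD schema ◇ψ → □ψ defines it.
Suppose ◇ψ→□ψ is valid. Take Rxy, Rxz and set V(ψ)={y}. Then ◇ψ at x, so □ψ at x, so ψ at z, i.e. z=y.

◇ψ → □ψ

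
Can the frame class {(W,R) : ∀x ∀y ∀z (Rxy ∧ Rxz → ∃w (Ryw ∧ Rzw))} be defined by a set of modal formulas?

Yes, by ◇□q → □◇q

Yes: it is convergence, defined by the .2 schema ◇□q → □◇q.
Suppose ◇□q→□◇q is valid. Take Rxy, Rxz and set V(q)={w : Ryw}. Then □q at y so ◇□q at x, so □◇q at x, so ◇q at z, giving w with Rzw and Ryw.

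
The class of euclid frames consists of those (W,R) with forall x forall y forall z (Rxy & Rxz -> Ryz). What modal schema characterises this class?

◇q → □◇q

A defining formula is ◇q → □◇q (the 5 axiom).
Suppose ◇q→□◇q is valid. Take Rxy, Rxz and set V(q)={y}. Then ◇q at x, so □◇q at x, so ◇q at z, so some w with Rzw has q; w=y, i.e. Rzy. By symmetry of the argument, Ryz.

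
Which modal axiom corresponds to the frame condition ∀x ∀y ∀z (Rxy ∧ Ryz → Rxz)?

A defining formula is □s → □□s (the 4 axiom).
Suppose □s→□□s is valid. Take Rxy, Ryz and set V(s)={w : Rxw}. Then □s at x, so □□s at x, so □s at y, so s at z, i.e. Rxz.

□s → □□s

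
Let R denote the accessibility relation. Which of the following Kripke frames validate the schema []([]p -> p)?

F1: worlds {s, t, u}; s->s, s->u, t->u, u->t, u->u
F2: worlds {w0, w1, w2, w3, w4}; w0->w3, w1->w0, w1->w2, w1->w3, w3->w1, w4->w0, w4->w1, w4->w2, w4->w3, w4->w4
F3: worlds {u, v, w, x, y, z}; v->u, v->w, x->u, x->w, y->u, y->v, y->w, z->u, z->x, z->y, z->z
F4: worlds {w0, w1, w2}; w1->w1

The schema corresponds to shift-reflexivity: forall x forall y (Rxy -> Ryy).
F1: fails — Rut but not Rtt.
F2: fails — Rw1w2 but not Rw2w2.
F3: fails — Rxw but not Rww.
F4: satisfies the condition.
Valid on: F4.

F4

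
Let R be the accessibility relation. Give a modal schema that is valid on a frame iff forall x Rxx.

□ψ → ψ

A defining formula is □ψ → ψ (the T axiom).
Suppose □ψ→ψ is valid. At any x set V(ψ)={w : Rxw}. Then □ψ holds at x, so ψ holds at x, i.e. Rxx.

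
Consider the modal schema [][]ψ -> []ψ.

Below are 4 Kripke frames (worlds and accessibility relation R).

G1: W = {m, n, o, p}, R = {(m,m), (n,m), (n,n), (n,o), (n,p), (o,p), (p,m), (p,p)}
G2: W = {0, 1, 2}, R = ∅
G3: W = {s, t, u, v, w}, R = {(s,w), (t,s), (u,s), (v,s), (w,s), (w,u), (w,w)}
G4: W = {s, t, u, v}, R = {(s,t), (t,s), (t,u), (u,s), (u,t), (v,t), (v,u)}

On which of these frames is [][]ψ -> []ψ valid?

Frame correspondent (Sahlqvist): forall x forall y (Rxy -> exists z (Rxz & Rzy)) — i.e. density.
G1: holds.
G2: holds.
G3: fails — Rus but no z with Ruz and Rzs.
G4: fails — Rtu but no z with Rtz and Rzu.

G1, G2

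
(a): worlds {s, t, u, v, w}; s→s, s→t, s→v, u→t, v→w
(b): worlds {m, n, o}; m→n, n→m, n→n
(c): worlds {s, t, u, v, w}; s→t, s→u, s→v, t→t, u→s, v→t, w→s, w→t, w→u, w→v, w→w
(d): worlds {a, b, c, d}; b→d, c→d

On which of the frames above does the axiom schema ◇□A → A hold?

This is the axiom for symmetry; its first-order frame correspondent is ∀x ∀y (Rxy → Ryx).
(a): fails — Rut but not Rtu.
(b): satisfies the condition.
(c): fails — Rwt but not Rtw.
(d): fails — Rcd but not Rdc.
Valid on: (b).

(b)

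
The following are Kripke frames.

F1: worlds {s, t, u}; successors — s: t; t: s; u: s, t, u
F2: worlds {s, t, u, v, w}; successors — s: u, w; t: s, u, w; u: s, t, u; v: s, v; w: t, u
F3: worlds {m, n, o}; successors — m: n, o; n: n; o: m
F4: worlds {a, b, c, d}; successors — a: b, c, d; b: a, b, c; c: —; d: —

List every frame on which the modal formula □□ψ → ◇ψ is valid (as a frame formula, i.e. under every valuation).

F2

Frame correspondent (Sahlqvist): ∀x ∃w (xR²w ∧ xRw) — i.e. a generalized confluence (Geach) condition.
F1: fails — at s but no w with sR²w and sRw.
F2: holds.
F3: fails — at o but no w with oR²w and oRw.
F4: fails — at c but no w with cR²w and cRw.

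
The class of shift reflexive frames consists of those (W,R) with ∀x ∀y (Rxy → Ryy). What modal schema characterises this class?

□(□r → r)

A defining formula is □(□r → r) (the T□ axiom).
Suppose □(□r→r) is valid. Take Rxy and set V(r)={w : Ryw}. Then at y, □r holds; since □(□r→r) at x, □r→r at y, so r at y, i.e. Ryy.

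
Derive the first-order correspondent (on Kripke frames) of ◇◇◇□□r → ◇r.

This is a Sahlqvist (Geach-type) schema ◇^3□^2r → □^0◇^1r.
First-order correspondent: ∀x ∀y (xR³y → ∃w (yR²w ∧ xRw)).

∀x ∀y (xR³y → ∃w (yR²w ∧ xRw))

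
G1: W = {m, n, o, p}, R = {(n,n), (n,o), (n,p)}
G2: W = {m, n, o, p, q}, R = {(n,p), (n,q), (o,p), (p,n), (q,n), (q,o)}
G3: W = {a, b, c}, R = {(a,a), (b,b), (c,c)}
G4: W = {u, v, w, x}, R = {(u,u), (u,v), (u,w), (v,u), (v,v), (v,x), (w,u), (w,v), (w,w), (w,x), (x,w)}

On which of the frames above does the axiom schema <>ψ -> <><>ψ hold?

G1, G3, G4

The schema corresponds to a generalized confluence (Geach) condition: forall x forall y (xRy -> exists w (y = w & x R^2 w)).
G1: condition met.
G2: fails — nRp but no w with p=w and nR²w.
G3: condition met.
G4: condition met.
Valid on: G1, G3, G4.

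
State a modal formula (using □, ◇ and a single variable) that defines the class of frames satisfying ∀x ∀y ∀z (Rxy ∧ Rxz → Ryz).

◇s → □◇s

The condition is the Euclidean property. The 5 schema ◇s → □◇s defines it.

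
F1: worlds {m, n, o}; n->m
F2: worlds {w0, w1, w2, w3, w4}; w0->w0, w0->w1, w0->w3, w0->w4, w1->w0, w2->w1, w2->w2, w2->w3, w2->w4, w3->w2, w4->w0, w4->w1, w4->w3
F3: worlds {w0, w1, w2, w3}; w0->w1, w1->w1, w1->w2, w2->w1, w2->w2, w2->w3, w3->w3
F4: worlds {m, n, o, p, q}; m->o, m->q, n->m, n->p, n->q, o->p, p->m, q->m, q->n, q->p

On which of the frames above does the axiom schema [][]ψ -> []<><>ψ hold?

F2, F3

The schema corresponds to a generalized confluence (Geach) condition: forall x forall z (xRz -> exists w (x R^2 w & z R^2 w)).
F1: fails — nRm but no w with nR²w and mR²w.
F2: satisfies the condition.
F3: satisfies the condition.
F4: fails — oRp but no w with oR²w and pR²w.
Valid on: F2, F3.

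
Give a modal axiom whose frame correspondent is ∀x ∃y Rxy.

□s → ◇s

This is seriality; the standard corresponding axiom is D: □s → ◇s.
Suppose □s→◇s is valid. At any x set V(s)=W. Then □s at x, so ◇s at x, so x has a successor.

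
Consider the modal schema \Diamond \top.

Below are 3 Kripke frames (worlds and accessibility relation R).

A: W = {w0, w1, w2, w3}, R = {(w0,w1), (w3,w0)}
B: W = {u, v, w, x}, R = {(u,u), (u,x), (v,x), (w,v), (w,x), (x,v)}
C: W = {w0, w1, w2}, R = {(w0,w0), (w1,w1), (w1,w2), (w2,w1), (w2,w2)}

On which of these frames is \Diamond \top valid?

B, C

Frame correspondent (Sahlqvist): \forall x \exists y Rxy — i.e. seriality.
A: fails — world w1 has no successor.
B: holds.
C: holds.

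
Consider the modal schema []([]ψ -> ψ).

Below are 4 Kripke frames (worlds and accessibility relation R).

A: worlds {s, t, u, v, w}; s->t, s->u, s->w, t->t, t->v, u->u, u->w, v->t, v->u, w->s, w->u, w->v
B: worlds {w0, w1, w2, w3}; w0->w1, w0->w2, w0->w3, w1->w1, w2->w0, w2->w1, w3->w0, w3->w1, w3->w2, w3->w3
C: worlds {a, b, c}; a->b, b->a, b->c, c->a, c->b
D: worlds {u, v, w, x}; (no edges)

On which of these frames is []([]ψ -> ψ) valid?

This is the axiom for shift-reflexivity; its first-order frame correspondent is forall x forall y (Rxy -> Ryy).
A: fails — Rtv but not Rvv.
B: fails — Rw3w0 but not Rw0w0.
C: fails — Rbc but not Rcc.
D: holds.
Valid on: D.

D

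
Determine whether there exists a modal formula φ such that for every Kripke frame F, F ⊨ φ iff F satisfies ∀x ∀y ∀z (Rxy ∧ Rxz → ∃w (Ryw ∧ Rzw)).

The condition is convergence. A defining modal formula is ◇□r → □◇r.

Yes, by ◇□r → □◇r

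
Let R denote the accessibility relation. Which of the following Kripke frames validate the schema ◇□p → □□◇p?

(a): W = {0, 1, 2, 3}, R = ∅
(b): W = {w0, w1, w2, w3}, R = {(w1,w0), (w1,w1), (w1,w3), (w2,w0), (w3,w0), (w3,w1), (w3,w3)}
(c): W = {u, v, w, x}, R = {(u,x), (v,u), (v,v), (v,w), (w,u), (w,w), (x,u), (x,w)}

The schema corresponds to a generalized confluence (Geach) condition: ∀x ∀y ∀z ((xRy ∧ xR²z) → ∃w (yRw ∧ zRw)).
(a): satisfies the condition.
(b): fails — w1Rw0, w1R²w0 but no w with w0Rw and w0Rw.
(c): fails — uRx, uR²u but no t with xRt and uRt.

(a)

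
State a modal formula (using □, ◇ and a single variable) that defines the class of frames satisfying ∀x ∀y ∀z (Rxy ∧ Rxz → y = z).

◇s → □s

The condition is partial functionality. The CD schema ◇s → □s defines it.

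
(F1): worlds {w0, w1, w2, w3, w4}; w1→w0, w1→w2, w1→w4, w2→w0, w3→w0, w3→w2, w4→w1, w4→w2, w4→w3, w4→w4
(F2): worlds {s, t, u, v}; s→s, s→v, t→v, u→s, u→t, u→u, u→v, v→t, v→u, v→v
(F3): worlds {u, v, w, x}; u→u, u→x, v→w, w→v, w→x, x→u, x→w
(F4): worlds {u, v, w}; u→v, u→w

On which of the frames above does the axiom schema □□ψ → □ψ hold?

The schema corresponds to density: ∀x ∀y (Rxy → ∃z (Rxz ∧ Rzy)).
(F1): fails — Rw3w2 but no z with Rw3z and Rzw2.
(F2): holds.
(F3): fails — Rxw but no z with Rxz and Rzw.
(F4): fails — Ruv but no z with Ruz and Rzv.
Valid on: (F2).

(F2)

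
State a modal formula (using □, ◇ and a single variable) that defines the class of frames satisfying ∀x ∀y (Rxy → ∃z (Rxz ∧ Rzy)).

□□r → □r

The condition is density. The C4 schema □□r → □r defines it.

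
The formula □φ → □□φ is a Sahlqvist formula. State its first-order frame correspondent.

Transitivity

This schema is the 4 axiom.
It corresponds to transitivity: ∀x ∀y ∀z (Rxy ∧ Ryz → Rxz).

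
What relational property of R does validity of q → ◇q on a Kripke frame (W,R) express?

This is frame-equivalent to □q → q (substitute ¬q for q and contrapose).
Suppose □q→q is valid. At any x set V(q)={w : Rxw}. Then □q holds at x, so q holds at x, i.e. Rxx.
Conversely, on a frame with reflexivity the schema holds at every world under every valuation.
So the correspondent is reflexivity.

Reflexivity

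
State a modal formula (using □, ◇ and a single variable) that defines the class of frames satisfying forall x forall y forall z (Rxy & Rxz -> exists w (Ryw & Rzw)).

A defining formula is ◇□r → □◇r (the .2 axiom).
Suppose ◇□r→□◇r is valid. Take Rxy, Rxz and set V(r)={w : Ryw}. Then □r at y so ◇□r at x, so □◇r at x, so ◇r at z, giving w with Rzw and Ryw.

◇□r → □◇r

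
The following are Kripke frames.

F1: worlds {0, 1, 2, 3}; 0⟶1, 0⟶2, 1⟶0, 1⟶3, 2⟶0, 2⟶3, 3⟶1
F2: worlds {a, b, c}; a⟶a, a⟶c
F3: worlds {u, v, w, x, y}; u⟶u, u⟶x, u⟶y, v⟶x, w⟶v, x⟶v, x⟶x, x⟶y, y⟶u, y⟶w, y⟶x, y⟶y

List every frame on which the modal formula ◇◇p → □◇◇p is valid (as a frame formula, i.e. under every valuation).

The schema corresponds to a generalized confluence (Geach) condition: ∀x ∀y ∀z ((xR²y ∧ xRz) → ∃w (y = w ∧ zR²w)).
F1: fails — 0R²0, 0R1 but no w with 0=w and 1R²w.
F2: fails — aR²a, aRc but no w with a=w and cR²w.
F3: fails — xR²u, xRv but no t with u=t and vR²t.

none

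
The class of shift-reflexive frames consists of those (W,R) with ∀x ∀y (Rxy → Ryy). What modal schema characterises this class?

This is shift-reflexivity; the standard corresponding axiom is T□: □(□r → r).
Suppose □(□r→r) is valid. Take Rxy and set V(r)={w : Ryw}. Then at y, □r holds; since □(□r→r) at x, □r→r at y, so r at y, i.e. Ryy.

□(□r → r)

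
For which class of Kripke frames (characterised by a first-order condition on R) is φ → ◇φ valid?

This is a form of the T axiom.
Its frame correspondent is reflexivity — ∀x Rxx.

reflexivity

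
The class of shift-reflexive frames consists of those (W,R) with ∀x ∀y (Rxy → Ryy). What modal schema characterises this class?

□(□r → r)

A defining formula is □(□r → r) (the T□ axiom).
Suppose □(□r→r) is valid. Take Rxy and set V(r)={w : Ryw}. Then at y, □r holds; since □(□r→r) at x, □r→r at y, so r at y, i.e. Ryy.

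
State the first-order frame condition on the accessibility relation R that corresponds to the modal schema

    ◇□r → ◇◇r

∀x ∀y (xRy → ∃w (yRw ∧ xR²w))

This is a Sahlqvist (Geach-type) schema ◇^1□^1r → □^0◇^2r.
Minimal-valuation argument: fix x; take any y with xR^1y and any z with xR^0z. Set V(r) to the set of worlds R-reachable from y in exactly 1 step. Then □^1r holds at y, so the antecedent holds at x; validity forces ◇^2r at z, giving a w with zR^2w and yR^1w.
First-order correspondent: ∀x ∀y (xRy → ∃w (yRw ∧ xR²w)).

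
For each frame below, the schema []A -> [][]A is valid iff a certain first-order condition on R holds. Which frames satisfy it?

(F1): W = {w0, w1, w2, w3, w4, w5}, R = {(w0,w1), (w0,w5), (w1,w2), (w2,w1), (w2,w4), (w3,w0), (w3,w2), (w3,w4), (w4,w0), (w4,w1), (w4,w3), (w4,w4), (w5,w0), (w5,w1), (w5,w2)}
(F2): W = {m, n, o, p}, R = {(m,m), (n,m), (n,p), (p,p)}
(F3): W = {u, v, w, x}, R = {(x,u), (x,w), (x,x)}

Frame correspondent (Sahlqvist): forall x forall y forall z (Rxy & Ryz -> Rxz) — i.e. transitivity.
(F1): fails — Rw1w2 and Rw2w4 but not Rw1w4.
(F2): ✓.
(F3): ✓.
Valid on: (F2), (F3).

(F2), (F3)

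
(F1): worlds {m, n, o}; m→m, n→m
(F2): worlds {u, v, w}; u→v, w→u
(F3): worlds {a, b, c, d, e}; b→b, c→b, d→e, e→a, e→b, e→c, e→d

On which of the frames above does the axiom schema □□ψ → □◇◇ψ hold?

The schema corresponds to a generalized confluence (Geach) condition: ∀x ∀z (xRz → ∃w (xR²w ∧ zR²w)).
(F1): condition met.
(F2): fails — uRv but no t with uR²t and vR²t.
(F3): fails — eRa but no w with eR²w and aR²w.
Valid on: (F1).

(F1)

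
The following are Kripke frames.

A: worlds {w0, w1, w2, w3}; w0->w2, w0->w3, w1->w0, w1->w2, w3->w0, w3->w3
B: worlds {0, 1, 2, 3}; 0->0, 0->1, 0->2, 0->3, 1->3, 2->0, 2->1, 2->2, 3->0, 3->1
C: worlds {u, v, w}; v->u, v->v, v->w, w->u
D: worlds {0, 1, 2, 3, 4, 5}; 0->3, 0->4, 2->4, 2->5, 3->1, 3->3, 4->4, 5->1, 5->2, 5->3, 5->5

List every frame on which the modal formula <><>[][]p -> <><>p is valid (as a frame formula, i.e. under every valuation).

The schema corresponds to a generalized confluence (Geach) condition: forall x forall y (x R^2 y -> exists w (y R^2 w & x R^2 w)).
A: fails — w1R²w2 but no w with w2R²w and w1R²w.
B: satisfies the condition.
C: fails — vR²u but no t with uR²t and vR²t.
D: fails — 0R²1 but no w with 1R²w and 0R²w.
Valid on: B.

B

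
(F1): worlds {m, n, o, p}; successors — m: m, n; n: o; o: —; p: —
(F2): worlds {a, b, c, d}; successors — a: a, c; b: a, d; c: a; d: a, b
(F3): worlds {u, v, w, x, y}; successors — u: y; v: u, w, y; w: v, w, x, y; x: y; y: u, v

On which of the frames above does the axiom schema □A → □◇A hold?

(F2)

Frame correspondent (Sahlqvist): ∀x ∀z (xRz → ∃w (xRw ∧ zRw)) — i.e. a generalized confluence (Geach) condition.
(F1): fails — mRn but no w with mRw and nRw.
(F2): condition met.
(F3): fails — uRy but no t with uRt and yRt.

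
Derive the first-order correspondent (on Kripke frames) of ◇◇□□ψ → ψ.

∀x ∀y (xR²y → ∃w (yR²w ∧ x = w))

This is a Sahlqvist (Geach-type) schema ◇^2□^2ψ → □^0◇^0ψ.
Minimal-valuation argument: fix x; take any y with xR^2y and any z with xR^0z. Set V(ψ) to the set of worlds R-reachable from y in exactly 2 steps. Then □^2ψ holds at y, so the antecedent holds at x; validity forces ◇^0ψ at z, giving a w with zR^0w and yR^2w.
First-order correspondent: ∀x ∀y (xR²y → ∃w (yR²w ∧ x = w)).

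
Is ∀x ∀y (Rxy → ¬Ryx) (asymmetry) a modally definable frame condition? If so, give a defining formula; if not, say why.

Not definable by any modal formula

Any modally definable frame class is closed under surjective bounded morphisms.
The 3-cycle (worlds a,b,c with a→b→c→a) is asymmetric. Mapping every world to a single reflexive point • is a surjective bounded morphism, and the reflexive point is not asymmetric (R•• but asymmetry requires ¬R••).
So the class is not modally definable.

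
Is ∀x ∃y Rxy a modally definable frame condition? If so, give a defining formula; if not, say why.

Definable; □p → ◇p defines it

This is a Sahlqvist condition; the D axiom □p → ◇p defines it.
Suppose □p→◇p is valid. At any x set V(p)=W. Then □p at x, so ◇p at x, so x has a successor.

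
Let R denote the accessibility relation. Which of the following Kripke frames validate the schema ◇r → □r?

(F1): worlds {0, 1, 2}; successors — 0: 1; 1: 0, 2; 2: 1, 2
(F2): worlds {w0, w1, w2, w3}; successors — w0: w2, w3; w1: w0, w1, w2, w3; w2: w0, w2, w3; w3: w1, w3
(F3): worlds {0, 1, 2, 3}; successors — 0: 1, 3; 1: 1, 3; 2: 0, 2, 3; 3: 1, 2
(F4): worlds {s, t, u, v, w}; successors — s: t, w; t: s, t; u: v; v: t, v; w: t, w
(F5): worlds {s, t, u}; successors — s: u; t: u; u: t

Frame correspondent (Sahlqvist): ∀x ∀y ∀z (Rxy ∧ Rxz → y = z) — i.e. partial functionality.
(F1): fails — 1 sees both 0 and 2.
(F2): fails — w0 sees both w2 and w3.
(F3): fails — 0 sees both 1 and 3.
(F4): fails — s sees both t and w.
(F5): holds.
Valid on: (F5).

(F5)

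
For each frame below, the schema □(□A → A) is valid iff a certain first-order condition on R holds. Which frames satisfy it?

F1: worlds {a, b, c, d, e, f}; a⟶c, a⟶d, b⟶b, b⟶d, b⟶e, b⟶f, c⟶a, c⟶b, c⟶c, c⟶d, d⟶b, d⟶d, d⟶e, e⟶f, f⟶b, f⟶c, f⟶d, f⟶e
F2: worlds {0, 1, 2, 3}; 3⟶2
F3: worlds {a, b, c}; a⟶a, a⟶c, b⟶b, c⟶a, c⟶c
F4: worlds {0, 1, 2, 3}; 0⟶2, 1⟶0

The schema corresponds to shift-reflexivity: ∀x ∀y (Rxy → Ryy).
F1: fails — Rde but not Ree.
F2: fails — R32 but not R22.
F3: condition met.
F4: fails — R10 but not R00.
Valid on: F3.

F3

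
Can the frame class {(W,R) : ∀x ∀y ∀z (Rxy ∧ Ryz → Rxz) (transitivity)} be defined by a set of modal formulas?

Yes — defined by □q → □□q

The condition is transitivity. A defining modal formula is □q → □□q.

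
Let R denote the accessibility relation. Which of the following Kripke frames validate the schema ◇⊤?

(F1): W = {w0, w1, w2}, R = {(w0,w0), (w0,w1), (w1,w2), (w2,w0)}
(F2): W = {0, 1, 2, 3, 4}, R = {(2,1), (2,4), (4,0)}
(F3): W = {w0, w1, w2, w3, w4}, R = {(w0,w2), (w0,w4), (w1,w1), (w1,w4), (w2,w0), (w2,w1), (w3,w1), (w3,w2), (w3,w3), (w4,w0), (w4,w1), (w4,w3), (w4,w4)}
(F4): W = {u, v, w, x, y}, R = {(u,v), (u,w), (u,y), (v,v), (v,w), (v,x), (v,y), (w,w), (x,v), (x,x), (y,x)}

Frame correspondent (Sahlqvist): ∀x ∃y Rxy — i.e. seriality.
(F1): satisfies the condition.
(F2): fails — world 0 has no successor.
(F3): satisfies the condition.
(F4): satisfies the condition.

(F1), (F3), (F4)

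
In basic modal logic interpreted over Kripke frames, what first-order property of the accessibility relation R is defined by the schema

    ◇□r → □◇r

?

This is the .2 axiom.
It corresponds to convergence: ∀x ∀y ∀z (Rxy ∧ Rxz → ∃w (Ryw ∧ Rzw)).

convergence: ∀x ∀y ∀z (Rxy ∧ Rxz → ∃w (Ryw ∧ Rzw))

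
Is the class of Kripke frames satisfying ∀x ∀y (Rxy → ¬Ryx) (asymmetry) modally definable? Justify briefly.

No

Any modally definable frame class is closed under surjective bounded morphisms.
The 5-cycle (worlds w0,w1,w2,w3,w4 with w0→w1→w2→w3→w4→w0) is asymmetric. Mapping every world to a single reflexive point • is a surjective bounded morphism, and the reflexive point is not asymmetric (R•• but asymmetry requires ¬R••).
So no modal formula (or set of formulas) defines exactly the asymmetric frames.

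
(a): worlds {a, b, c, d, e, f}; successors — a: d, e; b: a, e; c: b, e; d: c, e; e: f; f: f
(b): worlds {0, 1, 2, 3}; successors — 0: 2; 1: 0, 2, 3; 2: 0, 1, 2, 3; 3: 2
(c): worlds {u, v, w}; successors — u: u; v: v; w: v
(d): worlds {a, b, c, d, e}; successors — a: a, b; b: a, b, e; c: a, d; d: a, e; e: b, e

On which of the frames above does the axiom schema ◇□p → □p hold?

(c)

The schema corresponds to the Euclidean property: ∀x ∀y ∀z (Rxy ∧ Rxz → Ryz).
(a): fails — Rae and Rae but not Ree.
(b): fails — R10 and R10 but not R00.
(c): holds.
(d): fails — Rba and Rbe but not Rae.
Valid on: (c).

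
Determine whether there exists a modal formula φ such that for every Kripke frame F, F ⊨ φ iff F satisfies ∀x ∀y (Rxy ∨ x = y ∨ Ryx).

No — not modally definable

Any modally definable frame class is closed under disjoint unions.
Take 4 disjoint single-world reflexive frames: each is trivially connected, but their disjoint union has 4 worlds with no edge between distinct components, so it is not connected.
So no modal formula (or set of formulas) defines exactly the connected frames.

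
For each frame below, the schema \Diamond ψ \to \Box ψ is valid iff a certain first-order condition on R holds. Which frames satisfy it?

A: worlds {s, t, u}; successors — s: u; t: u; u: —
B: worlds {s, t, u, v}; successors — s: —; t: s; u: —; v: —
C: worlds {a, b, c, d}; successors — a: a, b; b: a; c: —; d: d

This is the axiom for partial functionality; its first-order frame correspondent is \forall x \forall y \forall z (Rxy \wedge Rxz \to y = z).
A: ✓.
B: ✓.
C: fails — a sees both a and b.

A, B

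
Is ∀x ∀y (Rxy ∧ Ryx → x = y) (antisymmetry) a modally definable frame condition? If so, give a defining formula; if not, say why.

If a class were modally definable it would be closed under surjective bounded morphisms (Goldblatt–Thomason).
The 4-cycle (worlds w0,w1,w2,w3 with w0→w1→w2→w3→w0) is antisymmetric. Sending even-indexed worlds to s and odd-indexed worlds to t is a surjective bounded morphism onto the two-world frame with s↔t, which is not antisymmetric.
So no modal formula (or set of formulas) defines exactly the antisymmetric frames.

Not definable by any modal formula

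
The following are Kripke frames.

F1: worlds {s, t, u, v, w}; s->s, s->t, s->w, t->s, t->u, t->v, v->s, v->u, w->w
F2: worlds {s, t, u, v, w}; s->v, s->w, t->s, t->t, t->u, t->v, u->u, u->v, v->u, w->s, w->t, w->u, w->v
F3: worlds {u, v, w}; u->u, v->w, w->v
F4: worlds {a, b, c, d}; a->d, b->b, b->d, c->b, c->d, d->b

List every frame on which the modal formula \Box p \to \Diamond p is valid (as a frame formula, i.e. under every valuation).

F2, F3, F4

Frame correspondent (Sahlqvist): \forall x \exists y Rxy — i.e. seriality.
F1: fails — world u has no successor.
F2: condition met.
F3: condition met.
F4: condition met.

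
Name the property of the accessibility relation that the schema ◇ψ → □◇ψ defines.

The Euclidean property

This schema is the 5 axiom.
It corresponds to the Euclidean property: ∀x ∀y ∀z (Rxy ∧ Rxz → Ryz).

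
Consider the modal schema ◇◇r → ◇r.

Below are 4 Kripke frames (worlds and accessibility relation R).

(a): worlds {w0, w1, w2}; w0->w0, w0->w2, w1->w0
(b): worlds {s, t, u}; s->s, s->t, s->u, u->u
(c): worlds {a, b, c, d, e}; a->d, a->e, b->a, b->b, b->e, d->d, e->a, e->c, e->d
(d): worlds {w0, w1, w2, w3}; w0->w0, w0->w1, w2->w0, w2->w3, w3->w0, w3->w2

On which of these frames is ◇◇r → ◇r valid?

(b)

The schema corresponds to transitivity: ∀x ∀y ∀z (Rxy ∧ Ryz → Rxz).
(a): fails — Rw1w0 and Rw0w2 but not Rw1w2.
(b): satisfies the condition.
(c): fails — Rea and Rae but not Ree.
(d): fails — Rw3w2 and Rw2w3 but not Rw3w3.
Valid on: (b).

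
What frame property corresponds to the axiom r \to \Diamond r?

Reflexivity

Equivalently (dual form): □r → r.
Suppose □r→r is valid. At any x set V(r)={w : Rxw}. Then □r holds at x, so r holds at x, i.e. Rxx.
Conversely, on a frame with reflexivity the schema holds at every world under every valuation.
So the correspondent is reflexivity.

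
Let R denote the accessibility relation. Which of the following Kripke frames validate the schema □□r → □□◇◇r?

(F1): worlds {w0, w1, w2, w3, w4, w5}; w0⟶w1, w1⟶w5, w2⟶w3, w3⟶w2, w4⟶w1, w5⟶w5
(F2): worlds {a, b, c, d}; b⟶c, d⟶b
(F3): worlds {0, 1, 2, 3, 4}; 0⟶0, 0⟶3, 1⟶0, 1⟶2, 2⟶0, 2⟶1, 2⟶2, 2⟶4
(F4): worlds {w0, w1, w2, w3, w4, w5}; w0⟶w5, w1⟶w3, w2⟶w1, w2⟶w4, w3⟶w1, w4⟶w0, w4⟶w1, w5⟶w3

(F1)

This is the axiom for a generalized confluence (Geach) condition; its first-order frame correspondent is ∀x ∀z (xR²z → ∃w (xR²w ∧ zR²w)).
(F1): satisfies the condition.
(F2): fails — dR²c but no w with dR²w and cR²w.
(F3): fails — 0R²3 but no w with 0R²w and 3R²w.
(F4): fails — w4R²w5 but no w with w4R²w and w5R²w.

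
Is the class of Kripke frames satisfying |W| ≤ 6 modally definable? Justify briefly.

No

Any modally definable frame class is closed under disjoint unions.
Any modal formula valid on each of 7 disjoint one-world frames is valid on their disjoint union (validity is preserved under disjoint unions). Each one-world frame has |W|=1≤6, but the union has |W|=7.
So the class is not modally definable.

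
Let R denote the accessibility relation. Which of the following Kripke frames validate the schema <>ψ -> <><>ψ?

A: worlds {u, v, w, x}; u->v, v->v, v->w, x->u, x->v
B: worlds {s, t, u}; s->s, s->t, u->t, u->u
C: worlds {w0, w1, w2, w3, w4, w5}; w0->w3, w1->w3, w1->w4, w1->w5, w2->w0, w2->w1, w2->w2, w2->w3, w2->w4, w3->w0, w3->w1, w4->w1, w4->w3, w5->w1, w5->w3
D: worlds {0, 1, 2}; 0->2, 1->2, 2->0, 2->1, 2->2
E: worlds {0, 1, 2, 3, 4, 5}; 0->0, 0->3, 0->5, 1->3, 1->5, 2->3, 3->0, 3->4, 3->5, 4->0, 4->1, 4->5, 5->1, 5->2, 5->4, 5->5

Frame correspondent (Sahlqvist): forall x forall y (xRy -> exists w (y = w & x R^2 w)) — i.e. a generalized confluence (Geach) condition.
A: fails — xRu but no t with u=t and xR²t.
B: satisfies the condition.
C: fails — w0Rw3 but no w with w3=w and w0R²w.
D: satisfies the condition.
E: fails — 1R3 but no w with 3=w and 1R²w.

B, D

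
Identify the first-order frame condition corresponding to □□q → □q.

Density

Suppose □□q→□q is valid. Take Rxy and set V(q)={w : xR²w}. Then □□q at x, so □q at x, so q at y, i.e. ∃z(Rxz∧Rzy).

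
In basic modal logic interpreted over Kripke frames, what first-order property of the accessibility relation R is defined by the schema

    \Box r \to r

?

reflexivity

Suppose □r→r is valid. At any x set V(r)={w : Rxw}. Then □r holds at x, so r holds at x, i.e. Rxx.
Conversely, any frame satisfying \forall x Rxx validates the schema.
Frame condition: \forall x Rxx.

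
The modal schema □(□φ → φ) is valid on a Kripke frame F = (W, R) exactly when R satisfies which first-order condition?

shift-reflexivity

Suppose □(□φ→φ) is valid. Take Rxy and set V(φ)={w : Ryw}. Then at y, □φ holds; since □(□φ→φ) at x, □φ→φ at y, so φ at y, i.e. Ryy.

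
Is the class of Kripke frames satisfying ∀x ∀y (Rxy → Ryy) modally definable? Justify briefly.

Definable; □(□r → r) defines it

Yes: it is shift-reflexivity, defined by the T□ schema □(□r → r).
Suppose □(□r→r) is valid. Take Rxy and set V(r)={w : Ryw}. Then at y, □r holds; since □(□r→r) at x, □r→r at y, so r at y, i.e. Ryy.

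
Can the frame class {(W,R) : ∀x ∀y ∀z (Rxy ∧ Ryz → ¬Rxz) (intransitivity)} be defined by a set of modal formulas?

No — not modally definable

Modal frame validity is preserved under surjective bounded morphisms.
The 3-cycle (worlds w0,w1,w2 with w0→w1→w2→w0) is intransitive. Mapping every world to a single reflexive point • is a surjective bounded morphism; the reflexive point is not intransitive (R••∧R•• but R••).
So the class is not modally definable.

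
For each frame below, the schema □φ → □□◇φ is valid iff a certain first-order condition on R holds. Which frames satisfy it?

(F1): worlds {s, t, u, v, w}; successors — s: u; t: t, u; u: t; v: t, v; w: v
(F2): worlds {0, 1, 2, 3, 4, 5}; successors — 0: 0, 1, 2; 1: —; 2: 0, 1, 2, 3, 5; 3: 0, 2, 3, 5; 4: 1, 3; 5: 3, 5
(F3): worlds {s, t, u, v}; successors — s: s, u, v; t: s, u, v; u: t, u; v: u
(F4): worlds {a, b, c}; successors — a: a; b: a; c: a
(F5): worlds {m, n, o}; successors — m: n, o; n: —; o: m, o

(F3), (F4)

This is the axiom for a generalized confluence (Geach) condition; its first-order frame correspondent is ∀x ∀z (xR²z → ∃w (xRw ∧ zRw)).
(F1): fails — wR²t but no w* with wRw* and tRw*.
(F2): fails — 0R²1 but no w with 0Rw and 1Rw.
(F3): satisfies the condition.
(F4): satisfies the condition.
(F5): fails — oR²n but no w with oRw and nRw.
Valid on: (F3), (F4).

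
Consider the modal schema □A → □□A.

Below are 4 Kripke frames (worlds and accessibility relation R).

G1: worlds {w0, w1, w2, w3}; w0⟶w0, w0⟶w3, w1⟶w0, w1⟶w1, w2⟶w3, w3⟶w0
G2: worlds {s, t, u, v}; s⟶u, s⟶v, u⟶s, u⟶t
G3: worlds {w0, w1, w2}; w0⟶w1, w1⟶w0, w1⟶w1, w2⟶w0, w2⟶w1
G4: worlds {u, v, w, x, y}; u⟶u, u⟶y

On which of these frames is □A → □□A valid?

G4

This is the axiom for transitivity; its first-order frame correspondent is ∀x ∀y ∀z (Rxy ∧ Ryz → Rxz).
G1: fails — Rw1w0 and Rw0w3 but not Rw1w3.
G2: fails — Rsu and Rus but not Rss.
G3: fails — Rw0w1 and Rw1w0 but not Rw0w0.
G4: ✓.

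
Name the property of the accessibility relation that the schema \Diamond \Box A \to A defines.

symmetry: \forall x \forall y (Rxy \to Ryx)

Replacing A by ¬A and contraposing gives the equivalent schema A → □◇A.
Suppose A→□◇A is valid. Take Rxy and set V(A)={x}. Then A at x, so □◇A at x, so ◇A at y, so some z with Ryz has A; z=x, i.e. Ryx.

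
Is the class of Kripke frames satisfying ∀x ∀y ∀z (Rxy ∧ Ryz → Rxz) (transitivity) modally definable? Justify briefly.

Yes — defined by □q → □□q

Yes: it is transitivity, defined by the 4 schema □q → □□q.
Suppose □q→□□q is valid. Take Rxy, Ryz and set V(q)={w : Rxw}. Then □q at x, so □□q at x, so □q at y, so q at z, i.e. Rxz.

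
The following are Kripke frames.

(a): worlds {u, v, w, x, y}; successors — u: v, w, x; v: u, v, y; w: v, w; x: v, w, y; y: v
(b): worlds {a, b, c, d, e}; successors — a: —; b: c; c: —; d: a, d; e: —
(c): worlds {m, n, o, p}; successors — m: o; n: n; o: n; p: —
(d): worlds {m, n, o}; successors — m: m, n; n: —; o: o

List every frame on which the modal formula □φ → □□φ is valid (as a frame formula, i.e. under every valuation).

Frame correspondent (Sahlqvist): ∀x ∀y ∀z (Rxy ∧ Ryz → Rxz) — i.e. transitivity.
(a): fails — Ruv and Rvu but not Ruu.
(b): ✓.
(c): fails — Rmo and Ron but not Rmn.
(d): ✓.
Valid on: (b), (d).

(b), (d)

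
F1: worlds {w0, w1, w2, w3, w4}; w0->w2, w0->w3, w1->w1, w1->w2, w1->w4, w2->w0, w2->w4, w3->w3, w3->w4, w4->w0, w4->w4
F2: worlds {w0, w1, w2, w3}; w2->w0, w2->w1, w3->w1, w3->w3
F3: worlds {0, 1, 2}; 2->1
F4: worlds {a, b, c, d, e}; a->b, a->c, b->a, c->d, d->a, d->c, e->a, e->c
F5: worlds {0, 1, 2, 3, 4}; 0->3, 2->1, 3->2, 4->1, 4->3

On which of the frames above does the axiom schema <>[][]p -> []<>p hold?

F1

This is the axiom for a generalized confluence (Geach) condition; its first-order frame correspondent is forall x forall y forall z ((xRy & xRz) -> exists w (y R^2 w & zRw)).
F1: ✓.
F2: fails — w2Rw0, w2Rw0 but no w with w0R²w and w0Rw.
F3: fails — 2R1, 2R1 but no w with 1R²w and 1Rw.
F4: fails — aRb, aRb but no w with bR²w and bRw.
F5: fails — 0R3, 0R3 but no w with 3R²w and 3Rw.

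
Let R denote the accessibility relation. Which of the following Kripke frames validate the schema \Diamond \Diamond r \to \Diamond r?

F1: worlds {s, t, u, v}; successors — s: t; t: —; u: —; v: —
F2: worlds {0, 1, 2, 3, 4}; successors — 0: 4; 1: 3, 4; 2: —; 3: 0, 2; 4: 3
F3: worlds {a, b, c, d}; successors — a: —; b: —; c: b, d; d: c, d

Frame correspondent (Sahlqvist): \forall x \forall y \forall z (Rxy \wedge Ryz \to Rxz) — i.e. transitivity.
F1: holds.
F2: fails — R43 and R32 but not R42.
F3: fails — Rdc and Rcb but not Rdb.
Valid on: F1.

F1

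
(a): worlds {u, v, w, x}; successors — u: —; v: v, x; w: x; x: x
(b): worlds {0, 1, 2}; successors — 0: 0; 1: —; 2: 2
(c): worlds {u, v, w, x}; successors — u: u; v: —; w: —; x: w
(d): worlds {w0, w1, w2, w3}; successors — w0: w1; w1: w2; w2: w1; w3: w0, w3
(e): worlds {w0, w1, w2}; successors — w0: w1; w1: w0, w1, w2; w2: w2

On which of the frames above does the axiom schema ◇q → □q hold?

The schema corresponds to partial functionality: ∀x ∀y ∀z (Rxy ∧ Rxz → y = z).
(a): fails — v sees both v and x.
(b): condition met.
(c): condition met.
(d): fails — w3 sees both w0 and w3.
(e): fails — w1 sees both w0 and w1.

(b), (c)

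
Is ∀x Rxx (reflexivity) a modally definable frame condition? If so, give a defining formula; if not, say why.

Yes — defined by □p → p

Yes: it is reflexivity, defined by the T schema □p → p.
Suppose □p→p is valid. At any x set V(p)={w : Rxw}. Then □p holds at x, so p holds at x, i.e. Rxx.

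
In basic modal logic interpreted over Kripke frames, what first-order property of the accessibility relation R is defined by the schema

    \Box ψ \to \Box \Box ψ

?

Suppose □ψ→□□ψ is valid. Take Rxy, Ryz and set V(ψ)={w : Rxw}. Then □ψ at x, so □□ψ at x, so □ψ at y, so ψ at z, i.e. Rxz.
Conversely, on a frame with transitivity the schema holds at every world under every valuation.
So the correspondent is transitivity.

Transitivity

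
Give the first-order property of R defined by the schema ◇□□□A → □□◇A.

This is a Sahlqvist (Geach-type) schema ◇^1□^3A → □^2◇^1A.
First-order correspondent: ∀x ∀y ∀z ((xRy ∧ xR²z) → ∃w (yR³w ∧ zRw)).

∀x ∀y ∀z ((xRy ∧ xR²z) → ∃w (yR³w ∧ zRw))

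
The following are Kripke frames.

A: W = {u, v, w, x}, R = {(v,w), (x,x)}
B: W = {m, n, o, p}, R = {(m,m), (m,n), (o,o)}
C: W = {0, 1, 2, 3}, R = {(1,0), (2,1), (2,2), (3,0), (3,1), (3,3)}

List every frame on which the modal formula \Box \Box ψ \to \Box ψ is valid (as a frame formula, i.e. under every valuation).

B

Frame correspondent (Sahlqvist): \forall x \forall y (Rxy \to \exists z (Rxz \wedge Rzy)) — i.e. density.
A: fails — Rvw but no z with Rvz and Rzw.
B: satisfies the condition.
C: fails — R10 but no z with R1z and Rz0.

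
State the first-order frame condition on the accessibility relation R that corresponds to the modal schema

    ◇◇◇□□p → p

This is a Sahlqvist (Geach-type) schema ◇^3□^2p → □^0◇^0p.
First-order correspondent: ∀x ∀y (xR³y → ∃w (yR²w ∧ x = w)).

∀x ∀y (xR³y → ∃w (yR²w ∧ x = w))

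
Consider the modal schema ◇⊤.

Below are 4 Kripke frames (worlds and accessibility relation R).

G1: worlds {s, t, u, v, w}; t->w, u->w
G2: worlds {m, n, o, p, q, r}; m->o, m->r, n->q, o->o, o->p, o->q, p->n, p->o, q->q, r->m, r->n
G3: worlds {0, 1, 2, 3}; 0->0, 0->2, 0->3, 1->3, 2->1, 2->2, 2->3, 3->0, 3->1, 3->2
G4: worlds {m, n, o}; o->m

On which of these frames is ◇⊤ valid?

This is the axiom for seriality; its first-order frame correspondent is ∀x ∃y Rxy.
G1: fails — world s has no successor.
G2: holds.
G3: holds.
G4: fails — world m has no successor.
Valid on: G2, G3.

G2, G3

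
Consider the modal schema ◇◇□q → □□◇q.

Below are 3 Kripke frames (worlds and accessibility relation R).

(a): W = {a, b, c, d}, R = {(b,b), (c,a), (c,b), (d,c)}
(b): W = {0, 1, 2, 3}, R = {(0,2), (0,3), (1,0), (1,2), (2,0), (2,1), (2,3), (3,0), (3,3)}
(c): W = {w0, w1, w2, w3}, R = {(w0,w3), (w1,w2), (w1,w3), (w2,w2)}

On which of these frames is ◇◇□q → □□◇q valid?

Frame correspondent (Sahlqvist): ∀x ∀y ∀z ((xR²y ∧ xR²z) → ∃w (yRw ∧ zRw)) — i.e. a generalized confluence (Geach) condition.
(a): fails — dR²a, dR²a but no w with aRw and aRw.
(b): ✓.
(c): ✓.

(b), (c)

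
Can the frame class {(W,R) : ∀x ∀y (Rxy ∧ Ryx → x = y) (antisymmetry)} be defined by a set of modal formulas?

Any modally definable frame class is closed under surjective bounded morphisms.
The 8-cycle (worlds a,b,c,d,e,f,g,h with a→b→c→d→e→f→g→h→a) is antisymmetric. Sending even-indexed worlds to a and odd-indexed worlds to b is a surjective bounded morphism onto the two-world frame with a↔b, which is not antisymmetric.
Hence antisymmetry is not modally definable.

No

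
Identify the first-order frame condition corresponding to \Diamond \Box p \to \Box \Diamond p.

This schema is the .2 axiom.
Its frame correspondent is convergence — \forall x \forall y \forall z (Rxy \wedge Rxz \to \exists w (Ryw \wedge Rzw)).

convergence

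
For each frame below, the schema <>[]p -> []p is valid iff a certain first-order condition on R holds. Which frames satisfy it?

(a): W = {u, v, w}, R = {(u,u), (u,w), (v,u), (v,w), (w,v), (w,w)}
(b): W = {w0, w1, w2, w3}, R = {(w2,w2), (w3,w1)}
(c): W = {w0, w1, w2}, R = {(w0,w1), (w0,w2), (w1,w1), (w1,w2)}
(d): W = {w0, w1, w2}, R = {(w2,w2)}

Frame correspondent (Sahlqvist): forall x forall y forall z (Rxy & Rxz -> Ryz) — i.e. the Euclidean property.
(a): fails — Ruw and Ruu but not Rwu.
(b): fails — Rw3w1 and Rw3w1 but not Rw1w1.
(c): fails — Rw0w2 and Rw0w1 but not Rw2w1.
(d): satisfies the condition.

(d)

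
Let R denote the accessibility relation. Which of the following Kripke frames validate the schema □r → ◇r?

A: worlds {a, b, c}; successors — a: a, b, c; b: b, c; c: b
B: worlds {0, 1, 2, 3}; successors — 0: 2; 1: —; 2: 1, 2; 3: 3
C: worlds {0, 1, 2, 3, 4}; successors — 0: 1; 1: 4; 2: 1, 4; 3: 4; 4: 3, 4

A, C

Frame correspondent (Sahlqvist): ∀x ∃y Rxy — i.e. seriality.
A: satisfies the condition.
B: fails — world 1 has no successor.
C: satisfies the condition.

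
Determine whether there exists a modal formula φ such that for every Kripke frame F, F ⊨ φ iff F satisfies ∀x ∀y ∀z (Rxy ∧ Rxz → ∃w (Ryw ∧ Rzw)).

This is a Sahlqvist condition; the .2 axiom ◇□r → □◇r defines it.
Suppose ◇□r→□◇r is valid. Take Rxy, Rxz and set V(r)={w : Ryw}. Then □r at y so ◇□r at x, so □◇r at x, so ◇r at z, giving w with Rzw and Ryw.

Yes, by ◇□r → □◇r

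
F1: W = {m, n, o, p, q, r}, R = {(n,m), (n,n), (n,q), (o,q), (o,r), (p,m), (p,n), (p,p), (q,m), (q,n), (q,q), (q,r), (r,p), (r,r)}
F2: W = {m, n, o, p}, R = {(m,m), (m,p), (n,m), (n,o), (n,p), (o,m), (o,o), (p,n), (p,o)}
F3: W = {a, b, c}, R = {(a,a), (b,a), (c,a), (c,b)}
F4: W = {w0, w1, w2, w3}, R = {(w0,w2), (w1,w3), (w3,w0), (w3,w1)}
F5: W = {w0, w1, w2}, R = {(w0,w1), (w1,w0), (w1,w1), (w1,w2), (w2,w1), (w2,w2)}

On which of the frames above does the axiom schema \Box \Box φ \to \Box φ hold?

F1, F5

The schema corresponds to density: \forall x \forall y (Rxy \to \exists z (Rxz \wedge Rzy)).
F1: condition met.
F2: fails — Rpn but no z with Rpz and Rzn.
F3: fails — Rcb but no z with Rcz and Rzb.
F4: fails — Rw0w2 but no z with Rw0z and Rzw2.
F5: condition met.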